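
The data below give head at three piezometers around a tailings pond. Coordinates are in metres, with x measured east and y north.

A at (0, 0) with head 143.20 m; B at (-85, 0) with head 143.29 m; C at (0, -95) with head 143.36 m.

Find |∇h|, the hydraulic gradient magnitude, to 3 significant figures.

0.00199

∂h/∂x = (143.29 − 143.20) / (-85 − 0) = -0.001059
∂h/∂y = (143.36 − 143.20) / (-95 − 0) = -0.001684
|∇h| = √(-0.001059² + -0.001684²) = 0.001989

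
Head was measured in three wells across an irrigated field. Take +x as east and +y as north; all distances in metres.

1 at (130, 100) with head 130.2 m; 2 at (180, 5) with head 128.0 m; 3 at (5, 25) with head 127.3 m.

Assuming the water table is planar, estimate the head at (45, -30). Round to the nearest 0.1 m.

Three-point gradient (reference 1): Δ to 2 = (50, -95, -2.2), Δ to 3 = (-125, -75, -2.9).
∂h/∂x = +0.007072, ∂h/∂y = +0.02688 (det = -15625).
h(45, -30) = 130.2 + (+0.007072)·(-85) + (+0.02688)·(-130) = 130.2 -0.601 -3.494 = 126.104 m.

126.1 m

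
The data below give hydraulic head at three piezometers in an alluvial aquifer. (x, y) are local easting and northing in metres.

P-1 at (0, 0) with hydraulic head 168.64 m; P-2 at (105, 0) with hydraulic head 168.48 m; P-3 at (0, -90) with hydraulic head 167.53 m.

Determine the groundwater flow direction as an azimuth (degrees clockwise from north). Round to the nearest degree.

∂h/∂x = (168.48 − 168.64) / (105 − 0) = -0.001524
∂h/∂y = (167.53 − 168.64) / (-90 − 0) = +0.01233
Flow direction (−∇h) has components (+0.001524 E, -0.01233 N).
Azimuth = atan2(E, N) = atan2(+0.001524, -0.01233) = 173.0° ≈ 173°.

173°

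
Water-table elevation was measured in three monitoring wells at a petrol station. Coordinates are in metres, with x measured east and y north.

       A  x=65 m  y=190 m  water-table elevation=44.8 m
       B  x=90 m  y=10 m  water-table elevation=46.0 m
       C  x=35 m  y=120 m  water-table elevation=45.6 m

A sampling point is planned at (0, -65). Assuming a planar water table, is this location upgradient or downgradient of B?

upgradient

Differences from A: to B (Δx, Δy, Δh) = (25, -180, +1.2); to C = (-30, -70, +0.8).
Solve a·Δx + b·Δy = Δh: det = 25·(-70) − (-30)·(-180) = -7150.
∂h/∂x = [(+1.2)·(-70) − (+0.8)·(-180)] / -7150 = -0.008392
∂h/∂y = [25·(+0.8) − (-30)·(+1.2)] / -7150 = -0.007832
Head at (0, -65) = 44.8 + (-0.008392)·(-65) + (-0.007832)·(-255) = 47.34 m.
That is higher than the 46.0 m at B, so the point is upgradient.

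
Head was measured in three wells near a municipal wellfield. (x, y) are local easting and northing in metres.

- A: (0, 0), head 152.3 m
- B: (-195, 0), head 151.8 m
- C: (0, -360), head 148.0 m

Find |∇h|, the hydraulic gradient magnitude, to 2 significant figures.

0.012

∂h/∂x = (151.8 − 152.3) / (-195 − 0) = +0.002564
∂h/∂y = (148.0 − 152.3) / (-360 − 0) = +0.01194
|∇h| = √(0.002564² + 0.01194²) = 0.01221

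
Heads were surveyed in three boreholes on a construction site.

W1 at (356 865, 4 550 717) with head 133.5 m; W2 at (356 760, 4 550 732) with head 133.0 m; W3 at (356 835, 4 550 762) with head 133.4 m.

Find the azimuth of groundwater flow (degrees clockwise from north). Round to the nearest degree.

Taking W1 as reference: W2−W1 = (-105, 15, -0.5); W3−W1 = (-30, 45, -0.1).
Determinant of the coordinate differences = (-105)·45 − (-30)·15 = -4275.
∂h/∂x = [(-0.5)·45 − (-0.1)·15] / -4275 = +0.004912
∂h/∂y = [(-105)·(-0.1) − (-30)·(-0.5)] / -4275 = +0.001053
Flow direction (−∇h) has components (-0.004912 E, -0.001053 N).
Azimuth = atan2(E, N) = atan2(-0.004912, -0.001053) = 257.9° ≈ 258°.

258°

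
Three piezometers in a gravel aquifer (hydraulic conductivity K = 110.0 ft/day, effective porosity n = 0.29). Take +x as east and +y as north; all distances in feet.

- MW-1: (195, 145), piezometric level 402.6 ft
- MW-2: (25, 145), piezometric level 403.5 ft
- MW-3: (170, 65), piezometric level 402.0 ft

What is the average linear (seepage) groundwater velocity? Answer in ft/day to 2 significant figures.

4.0 ft/day

With h = a·x + b·y + c and MW-1 as origin, the differences give:
  (-170)·a + 0·b = +0.9
  (-25)·a + (-80)·b = -0.6
Eliminate b (×(-80) and ×0, subtract): 13600·a = -72.00 → a = ∂h/∂x = -0.005294
Back-substitute: b = ∂h/∂y = +0.009154.
|∇h| = √(-0.005294² + 0.009154²) = 0.01057
Seepage velocity v = K·i/n = 110.0 × 0.01057 / 0.29 = 4.009 ft/day.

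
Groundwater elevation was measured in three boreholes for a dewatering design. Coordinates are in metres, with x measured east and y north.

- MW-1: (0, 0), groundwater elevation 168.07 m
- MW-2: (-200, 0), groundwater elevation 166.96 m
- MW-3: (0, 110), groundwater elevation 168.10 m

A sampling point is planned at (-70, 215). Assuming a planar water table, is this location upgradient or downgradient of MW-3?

∂h/∂x = (166.96 − 168.07) / (-200 − 0) = +0.005550
∂h/∂y = (168.10 − 168.07) / (110 − 0) = +0.0002727
Head at (-70, 215) = 168.07 + (+0.005550)·(-70) + (+0.0002727)·(215) = 167.74 m.
That is lower than the 168.10 m at MW-3, so the point is downgradient.

downgradient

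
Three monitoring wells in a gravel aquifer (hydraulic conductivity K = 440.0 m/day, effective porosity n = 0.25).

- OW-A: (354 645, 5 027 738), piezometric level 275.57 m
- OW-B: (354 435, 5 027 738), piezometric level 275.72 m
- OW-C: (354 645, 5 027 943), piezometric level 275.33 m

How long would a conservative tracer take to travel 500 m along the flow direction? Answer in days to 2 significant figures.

210 days

∂h/∂x = (275.72 − 275.57) / (354435 − 354645) = -0.0007143
∂h/∂y = (275.33 − 275.57) / (5027943 − 5027738) = -0.001171
|∇h| = √(-0.0007143² + -0.001171²) = 0.001372
Seepage velocity v = K·i/n = 440.0 × 0.001372 / 0.25 = 2.415 m/day.
t = 500 / 2.415 = 207 days.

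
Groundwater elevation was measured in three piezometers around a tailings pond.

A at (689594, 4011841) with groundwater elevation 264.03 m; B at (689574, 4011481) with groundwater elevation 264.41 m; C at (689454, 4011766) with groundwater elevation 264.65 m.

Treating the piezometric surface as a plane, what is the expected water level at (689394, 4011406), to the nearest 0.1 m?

Taking A as reference: B−A = (-20, -360, +0.38); C−A = (-140, -75, +0.62).
Determinant of the coordinate differences = (-20)·(-75) − (-140)·(-360) = -48900.
∂h/∂x = [(+0.38)·(-75) − (+0.62)·(-360)] / -48900 = -0.003982
∂h/∂y = [(-20)·(+0.62) − (-140)·(+0.38)] / -48900 = -0.0008344
h(689394, 4011406) = 264.03 + (-0.003982)·(-200) + (-0.0008344)·(-435) = 264.03 +0.796 +0.363 = 265.189 m.

265.2 m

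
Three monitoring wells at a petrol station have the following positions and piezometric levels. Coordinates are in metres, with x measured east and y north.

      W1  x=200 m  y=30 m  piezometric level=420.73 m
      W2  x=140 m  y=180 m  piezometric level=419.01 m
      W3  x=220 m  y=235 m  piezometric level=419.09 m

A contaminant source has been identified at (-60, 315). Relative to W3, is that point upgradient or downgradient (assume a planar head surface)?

Taking W1 as reference: W2−W1 = (-60, 150, -1.72); W3−W1 = (20, 205, -1.64).
Determinant of the coordinate differences = (-60)·205 − 20·150 = -15300.
∂h/∂x = [(-1.72)·205 − (-1.64)·150] / -15300 = +0.006967
∂h/∂y = [(-60)·(-1.64) − 20·(-1.72)] / -15300 = -0.008680
Head at (-60, 315) = 420.73 + (+0.006967)·(-260) + (-0.008680)·(285) = 416.44 m.
That is lower than the 419.09 m at W3, so the point is downgradient.

downgradient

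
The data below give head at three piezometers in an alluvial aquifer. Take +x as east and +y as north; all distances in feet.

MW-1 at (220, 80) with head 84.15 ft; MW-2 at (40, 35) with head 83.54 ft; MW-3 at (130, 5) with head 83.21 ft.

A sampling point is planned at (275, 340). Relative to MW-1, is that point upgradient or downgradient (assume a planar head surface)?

Differences from MW-1: to MW-2 (Δx, Δy, Δh) = (-180, -45, -0.61); to MW-3 = (-90, -75, -0.94).
Solve a·Δx + b·Δy = Δh: det = (-180)·(-75) − (-90)·(-45) = 9450.
∂h/∂x = [(-0.61)·(-75) − (-0.94)·(-45)] / 9450 = +0.0003651
∂h/∂y = [(-180)·(-0.94) − (-90)·(-0.61)] / 9450 = +0.01210
Head at (275, 340) = 84.15 + (+0.0003651)·(55) + (+0.01210)·(260) = 87.31 ft.
That is higher than the 84.15 ft at MW-1, so the point is upgradient.

upgradient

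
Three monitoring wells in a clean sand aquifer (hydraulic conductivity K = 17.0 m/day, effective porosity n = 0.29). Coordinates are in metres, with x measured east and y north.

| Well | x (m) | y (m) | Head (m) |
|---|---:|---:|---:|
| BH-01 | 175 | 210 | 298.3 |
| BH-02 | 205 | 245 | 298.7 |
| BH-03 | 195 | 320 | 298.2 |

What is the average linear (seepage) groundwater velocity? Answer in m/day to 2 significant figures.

1.1 m/day

Differences from BH-01: to BH-02 (Δx, Δy, Δh) = (30, 35, +0.4); to BH-03 = (20, 110, -0.1).
Solve a·Δx + b·Δy = Δh: det = 30·110 − 20·35 = 2600.
∂h/∂x = [(+0.4)·110 − (-0.1)·35] / 2600 = +0.01827
∂h/∂y = [30·(-0.1) − 20·(+0.4)] / 2600 = -0.004231
|∇h| = √(0.01827² + -0.004231²) = 0.01875
Seepage velocity v = K·i/n = 17.0 × 0.01875 / 0.29 = 1.099 m/day.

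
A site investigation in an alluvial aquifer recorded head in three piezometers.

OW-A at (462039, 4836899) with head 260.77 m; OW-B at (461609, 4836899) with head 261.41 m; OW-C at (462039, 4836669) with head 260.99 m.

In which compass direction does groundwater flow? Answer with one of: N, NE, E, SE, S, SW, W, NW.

NE

∂h/∂x = (261.41 − 260.77) / (461609 − 462039) = -0.001488
∂h/∂y = (260.99 − 260.77) / (4836669 − 4836899) = -0.0009565
Flow = −∇h = (+0.001488 east, +0.0009565 north), which points northeast.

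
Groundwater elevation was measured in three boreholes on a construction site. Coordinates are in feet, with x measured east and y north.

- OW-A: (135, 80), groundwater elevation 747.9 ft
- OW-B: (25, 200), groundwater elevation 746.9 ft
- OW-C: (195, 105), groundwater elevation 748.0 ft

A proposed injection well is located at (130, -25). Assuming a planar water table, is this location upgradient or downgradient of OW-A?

Differences from OW-A: to OW-B (Δx, Δy, Δh) = (-110, 120, -1.0); to OW-C = (60, 25, +0.1).
Determinant of the coordinate differences = (-110)·25 − 60·120 = -9950.
∂h/∂x = [(-1.0)·25 − (+0.1)·120] / -9950 = +0.003719
∂h/∂y = [(-110)·(+0.1) − 60·(-1.0)] / -9950 = -0.004925
Head at (130, -25) = 747.9 + (+0.003719)·(-5) + (-0.004925)·(-105) = 748.40 ft.
That is higher than the 747.9 ft at OW-A, so the point is upgradient.

upgradient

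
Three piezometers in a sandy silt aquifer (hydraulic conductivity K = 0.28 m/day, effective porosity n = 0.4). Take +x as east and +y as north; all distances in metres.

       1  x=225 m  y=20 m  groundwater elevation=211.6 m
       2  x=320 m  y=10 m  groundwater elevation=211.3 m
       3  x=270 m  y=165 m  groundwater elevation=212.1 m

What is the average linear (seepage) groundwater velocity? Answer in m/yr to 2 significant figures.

Taking 1 as reference: 2−1 = (95, -10, -0.3); 3−1 = (45, 145, +0.5).
Determinant of the coordinate differences = 95·145 − 45·(-10) = 14225.
∂h/∂x = [(-0.3)·145 − (+0.5)·(-10)] / 14225 = -0.002707
∂h/∂y = [95·(+0.5) − 45·(-0.3)] / 14225 = +0.004288
|∇h| = √(-0.002707² + 0.004288²) = 0.005071
Seepage velocity v = K·i/n = 0.28 × 0.005071 / 0.4 = 0.00355 m/day = 1.297 m/yr.

1.3 m/yr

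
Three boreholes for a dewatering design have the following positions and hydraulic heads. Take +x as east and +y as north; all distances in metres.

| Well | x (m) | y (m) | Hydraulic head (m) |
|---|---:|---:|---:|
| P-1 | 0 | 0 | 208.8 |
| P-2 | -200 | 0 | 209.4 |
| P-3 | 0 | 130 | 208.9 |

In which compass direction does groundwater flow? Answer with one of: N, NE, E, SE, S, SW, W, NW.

E

∂h/∂x = (209.4 − 208.8) / (-200 − 0) = -0.003000
∂h/∂y = (208.9 − 208.8) / (130 − 0) = +0.0007692
Flow = −∇h = (+0.003000 east, -0.0007692 north), which points east.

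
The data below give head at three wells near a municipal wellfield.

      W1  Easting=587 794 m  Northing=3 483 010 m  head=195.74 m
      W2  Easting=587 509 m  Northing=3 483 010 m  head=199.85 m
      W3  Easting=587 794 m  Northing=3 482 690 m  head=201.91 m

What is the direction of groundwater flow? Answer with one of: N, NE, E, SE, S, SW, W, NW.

∂h/∂x = (199.85 − 195.74) / (587509 − 587794) = -0.01442
∂h/∂y = (201.91 − 195.74) / (3482690 − 3483010) = -0.01928
Flow = −∇h = (+0.01442 east, +0.01928 north), which points northeast.

NE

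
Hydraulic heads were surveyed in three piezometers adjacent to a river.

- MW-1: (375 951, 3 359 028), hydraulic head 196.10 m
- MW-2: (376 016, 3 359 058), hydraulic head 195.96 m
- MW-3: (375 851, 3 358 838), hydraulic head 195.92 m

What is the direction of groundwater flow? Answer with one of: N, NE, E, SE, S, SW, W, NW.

SE

Three-point gradient (reference MW-1): Δ to MW-2 = (65, 30, -0.14), Δ to MW-3 = (-100, -190, -0.18).
∂h/∂x = -0.003422, ∂h/∂y = +0.002749 (det = -9350).
Flow = −∇h = (+0.003422 east, -0.002749 north), which points southeast.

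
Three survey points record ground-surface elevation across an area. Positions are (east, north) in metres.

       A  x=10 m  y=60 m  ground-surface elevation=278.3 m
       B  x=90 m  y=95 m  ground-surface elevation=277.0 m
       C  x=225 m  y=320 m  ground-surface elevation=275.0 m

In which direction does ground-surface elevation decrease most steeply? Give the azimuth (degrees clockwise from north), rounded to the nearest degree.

Taking A as reference: B−A = (80, 35, -1.3); C−A = (215, 260, -3.3).
Determinant of the coordinate differences = 80·260 − 215·35 = 13275.
∂z/∂x = [(-1.3)·260 − (-3.3)·35] / 13275 = -0.01676
∂z/∂y = [80·(-3.3) − 215·(-1.3)] / 13275 = +0.001168
Steepest decrease is along −∇f: components (+0.01676 E, -0.001168 N).
Azimuth = atan2(+0.01676, -0.001168) = 94.0° ≈ 094°.

094°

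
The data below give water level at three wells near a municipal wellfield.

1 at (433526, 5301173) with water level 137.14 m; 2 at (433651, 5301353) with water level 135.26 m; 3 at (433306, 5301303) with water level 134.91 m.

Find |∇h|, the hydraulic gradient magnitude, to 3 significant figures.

Differences from 1: to 2 (Δx, Δy, Δh) = (125, 180, -1.88); to 3 = (-220, 130, -2.23).
Determinant of the coordinate differences = 125·130 − (-220)·180 = 55850.
∂h/∂x = [(-1.88)·130 − (-2.23)·180] / 55850 = +0.002811
∂h/∂y = [125·(-2.23) − (-220)·(-1.88)] / 55850 = -0.01240
|∇h| = √(0.002811² + -0.01240²) = 0.01271

0.0127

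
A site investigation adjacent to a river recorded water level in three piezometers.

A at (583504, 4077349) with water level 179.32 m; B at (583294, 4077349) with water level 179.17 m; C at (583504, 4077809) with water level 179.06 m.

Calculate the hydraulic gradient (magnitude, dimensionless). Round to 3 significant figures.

∂h/∂x = (179.17 − 179.32) / (583294 − 583504) = +0.0007143
∂h/∂y = (179.06 − 179.32) / (4077809 − 4077349) = -0.0005652
|∇h| = √(0.0007143² + -0.0005652²) = 0.0009109

0.000911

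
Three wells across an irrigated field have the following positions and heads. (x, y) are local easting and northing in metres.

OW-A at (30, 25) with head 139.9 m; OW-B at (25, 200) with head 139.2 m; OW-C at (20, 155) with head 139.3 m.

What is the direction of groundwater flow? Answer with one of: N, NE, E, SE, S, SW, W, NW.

With h = a·x + b·y + c and OW-A as origin, the differences give:
  (-5)·a + 175·b = -0.7
  (-10)·a + 130·b = -0.6
Eliminate b (×130 and ×175, subtract): 1100·a = 14.00 → a = ∂h/∂x = +0.01273
Back-substitute: b = ∂h/∂y = -0.003636.
Flow = −∇h = (-0.01273 east, +0.003636 north), which points west.

W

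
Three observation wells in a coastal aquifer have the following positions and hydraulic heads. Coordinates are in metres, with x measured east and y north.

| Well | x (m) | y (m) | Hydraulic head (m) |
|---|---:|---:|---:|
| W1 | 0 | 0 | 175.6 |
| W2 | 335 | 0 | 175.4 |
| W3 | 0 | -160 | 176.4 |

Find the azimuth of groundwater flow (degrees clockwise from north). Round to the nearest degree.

007°

∂h/∂x = (175.4 − 175.6) / (335 − 0) = -0.0005970
∂h/∂y = (176.4 − 175.6) / (-160 − 0) = -0.005000
Flow direction (−∇h) has components (+0.0005970 E, +0.005000 N).
Azimuth = atan2(E, N) = atan2(+0.0005970, +0.005000) = 6.8° ≈ 007°.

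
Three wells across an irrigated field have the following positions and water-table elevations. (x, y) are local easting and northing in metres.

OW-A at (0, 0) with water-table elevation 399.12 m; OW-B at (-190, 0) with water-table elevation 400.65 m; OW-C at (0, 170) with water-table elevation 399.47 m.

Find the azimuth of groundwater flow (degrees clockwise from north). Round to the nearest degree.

∂h/∂x = (400.65 − 399.12) / (-190 − 0) = -0.008053
∂h/∂y = (399.47 − 399.12) / (170 − 0) = +0.002059
Flow direction (−∇h) has components (+0.008053 E, -0.002059 N).
Azimuth = atan2(E, N) = atan2(+0.008053, -0.002059) = 104.3° ≈ 104°.

104°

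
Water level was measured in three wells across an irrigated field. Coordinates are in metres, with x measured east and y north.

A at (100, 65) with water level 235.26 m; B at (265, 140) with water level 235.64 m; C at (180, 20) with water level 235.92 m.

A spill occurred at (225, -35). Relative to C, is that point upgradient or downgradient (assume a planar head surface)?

Taking A as reference: B−A = (165, 75, +0.38); C−A = (80, -45, +0.66).
Determinant of the coordinate differences = 165·(-45) − 80·75 = -13425.
∂h/∂x = [(+0.38)·(-45) − (+0.66)·75] / -13425 = +0.004961
∂h/∂y = [165·(+0.66) − 80·(+0.38)] / -13425 = -0.005847
Head at (225, -35) = 235.26 + (+0.004961)·(125) + (-0.005847)·(-100) = 236.46 m.
That is higher than the 235.92 m at C, so the point is upgradient.

upgradient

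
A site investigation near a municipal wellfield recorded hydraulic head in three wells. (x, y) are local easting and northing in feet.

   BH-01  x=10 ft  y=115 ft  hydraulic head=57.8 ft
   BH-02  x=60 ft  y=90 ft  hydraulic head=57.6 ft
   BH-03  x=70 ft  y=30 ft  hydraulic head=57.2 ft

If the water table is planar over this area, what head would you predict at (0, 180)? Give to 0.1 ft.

Taking BH-01 as reference: BH-02−BH-01 = (50, -25, -0.2); BH-03−BH-01 = (60, -85, -0.6).
Solve a·Δx + b·Δy = Δh: det = 50·(-85) − 60·(-25) = -2750.
∂h/∂x = [(-0.2)·(-85) − (-0.6)·(-25)] / -2750 = -0.0007273
∂h/∂y = [50·(-0.6) − 60·(-0.2)] / -2750 = +0.006545
h(0, 180) = 57.8 + (-0.0007273)·(-10) + (+0.006545)·(65) = 57.8 +0.007 +0.425 = 58.233 ft.

58.2 ft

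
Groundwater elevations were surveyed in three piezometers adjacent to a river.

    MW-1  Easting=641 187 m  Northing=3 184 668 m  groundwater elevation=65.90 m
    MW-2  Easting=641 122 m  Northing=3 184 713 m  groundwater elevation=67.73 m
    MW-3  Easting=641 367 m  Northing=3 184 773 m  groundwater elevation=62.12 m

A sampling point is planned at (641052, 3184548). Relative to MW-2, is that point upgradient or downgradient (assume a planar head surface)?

upgradient

Three-point gradient (reference MW-1): Δ to MW-2 = (-65, 45, +1.83), Δ to MW-3 = (180, 105, -3.78).
∂h/∂x = -0.02427, ∂h/∂y = +0.005608 (det = -14925).
Head at (641052, 3184548) = 65.90 + (-0.02427)·(-135) + (+0.005608)·(-120) = 68.50 m.
That is higher than the 67.73 m at MW-2, so the point is upgradient.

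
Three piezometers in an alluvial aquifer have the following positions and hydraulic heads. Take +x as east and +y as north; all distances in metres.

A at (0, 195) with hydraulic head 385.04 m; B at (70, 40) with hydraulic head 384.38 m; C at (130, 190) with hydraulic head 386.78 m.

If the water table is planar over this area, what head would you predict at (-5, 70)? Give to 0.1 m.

383.7 m

Three-point gradient (reference A): Δ to B = (70, -155, -0.66), Δ to C = (130, -5, +1.74).
∂h/∂x = +0.01379, ∂h/∂y = +0.01048 (det = 19800).
h(-5, 70) = 385.04 + (+0.01379)·(-5) + (+0.01048)·(-125) = 385.04 -0.069 -1.311 = 383.660 m.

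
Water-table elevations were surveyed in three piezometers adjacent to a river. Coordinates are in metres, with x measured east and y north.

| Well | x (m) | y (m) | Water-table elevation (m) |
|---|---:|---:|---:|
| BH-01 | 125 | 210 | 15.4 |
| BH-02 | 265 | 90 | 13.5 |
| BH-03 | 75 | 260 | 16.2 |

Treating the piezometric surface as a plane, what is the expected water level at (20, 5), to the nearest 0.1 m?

11.8 m

With h = a·x + b·y + c and BH-01 as origin, the differences give:
  140·a + (-120)·b = -1.9
  (-50)·a + 50·b = +0.8
Eliminate b (×50 and ×(-120), subtract): 1000·a = 1.00 → a = ∂h/∂x = +0.0010000
Back-substitute: b = ∂h/∂y = +0.01700.
h(20, 5) = 15.4 + (+0.0010000)·(-105) + (+0.01700)·(-205) = 15.4 -0.105 -3.485 = 11.810 m.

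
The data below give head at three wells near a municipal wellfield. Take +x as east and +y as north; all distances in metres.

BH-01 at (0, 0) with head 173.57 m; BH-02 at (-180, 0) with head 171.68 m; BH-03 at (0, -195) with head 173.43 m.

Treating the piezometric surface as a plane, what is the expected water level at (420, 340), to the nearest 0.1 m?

178.2 m

∂h/∂x = (171.68 − 173.57) / (-180 − 0) = +0.01050
∂h/∂y = (173.43 − 173.57) / (-195 − 0) = +0.0007179
h(420, 340) = 173.57 + (+0.01050)·(420) + (+0.0007179)·(340) = 173.57 +4.410 +0.244 = 178.224 m.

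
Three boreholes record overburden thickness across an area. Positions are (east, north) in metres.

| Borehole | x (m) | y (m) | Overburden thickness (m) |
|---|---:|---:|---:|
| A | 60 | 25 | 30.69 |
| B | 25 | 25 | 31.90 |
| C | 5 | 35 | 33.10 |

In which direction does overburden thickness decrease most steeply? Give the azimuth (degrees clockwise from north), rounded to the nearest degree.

With d = a·x + b·y + c and A as origin, the differences give:
  (-35)·a + 0·b = +1.21
  (-55)·a + 10·b = +2.41
Eliminate b (×10 and ×0, subtract): -350·a = 12.100 → a = ∂d/∂x = -0.03457
Back-substitute: b = ∂d/∂y = +0.05086.
Steepest decrease is along −∇f: components (+0.03457 E, -0.05086 N).
Azimuth = atan2(+0.03457, -0.05086) = 145.8° ≈ 146°.

146°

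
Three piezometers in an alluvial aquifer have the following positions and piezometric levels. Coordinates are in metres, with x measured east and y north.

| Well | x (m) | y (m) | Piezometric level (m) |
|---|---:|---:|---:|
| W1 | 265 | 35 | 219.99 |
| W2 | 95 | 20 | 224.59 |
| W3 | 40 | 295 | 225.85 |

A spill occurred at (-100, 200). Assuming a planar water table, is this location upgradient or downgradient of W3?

With h = a·x + b·y + c and W1 as origin, the differences give:
  (-170)·a + (-15)·b = +4.60
  (-225)·a + 260·b = +5.86
Eliminate b (×260 and ×(-15), subtract): -47575·a = 1283.900 → a = ∂h/∂x = -0.02699
Back-substitute: b = ∂h/∂y = -0.0008156.
Head at (-100, 200) = 219.99 + (-0.02699)·(-365) + (-0.0008156)·(165) = 229.71 m.
That is higher than the 225.85 m at W3, so the point is upgradient.

upgradient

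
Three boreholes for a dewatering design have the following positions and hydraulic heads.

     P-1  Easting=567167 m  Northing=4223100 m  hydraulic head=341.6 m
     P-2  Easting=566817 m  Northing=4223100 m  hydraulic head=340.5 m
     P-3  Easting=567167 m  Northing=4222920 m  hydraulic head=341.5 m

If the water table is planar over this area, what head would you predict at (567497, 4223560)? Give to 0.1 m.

∂h/∂x = (340.5 − 341.6) / (566817 − 567167) = +0.003143
∂h/∂y = (341.5 − 341.6) / (4222920 − 4223100) = +0.0005556
h(567497, 4223560) = 341.6 + (+0.003143)·(330) + (+0.0005556)·(460) = 341.6 +1.037 +0.256 = 342.893 m.

342.9 m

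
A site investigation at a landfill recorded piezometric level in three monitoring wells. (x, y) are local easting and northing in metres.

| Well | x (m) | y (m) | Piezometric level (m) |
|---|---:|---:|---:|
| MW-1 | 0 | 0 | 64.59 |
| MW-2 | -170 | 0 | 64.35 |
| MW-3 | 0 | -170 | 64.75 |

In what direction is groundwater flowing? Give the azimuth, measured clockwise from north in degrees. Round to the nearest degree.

∂h/∂x = (64.35 − 64.59) / (-170 − 0) = +0.001412
∂h/∂y = (64.75 − 64.59) / (-170 − 0) = -0.0009412
Flow direction (−∇h) has components (-0.001412 E, +0.0009412 N).
Azimuth = atan2(E, N) = atan2(-0.001412, +0.0009412) = 303.7° ≈ 304°.

304°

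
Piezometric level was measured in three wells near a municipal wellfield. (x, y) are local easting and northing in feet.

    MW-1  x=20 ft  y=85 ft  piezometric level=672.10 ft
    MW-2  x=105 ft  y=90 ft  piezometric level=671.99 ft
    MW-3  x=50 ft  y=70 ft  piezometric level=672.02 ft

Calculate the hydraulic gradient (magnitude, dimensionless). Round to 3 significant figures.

0.00285

Differences from MW-1: to MW-2 (Δx, Δy, Δh) = (85, 5, -0.11); to MW-3 = (30, -15, -0.08).
Solve a·Δx + b·Δy = Δh: det = 85·(-15) − 30·5 = -1425.
∂h/∂x = [(-0.11)·(-15) − (-0.08)·5] / -1425 = -0.001439
∂h/∂y = [85·(-0.08) − 30·(-0.11)] / -1425 = +0.002456
|∇h| = √(-0.001439² + 0.002456²) = 0.002847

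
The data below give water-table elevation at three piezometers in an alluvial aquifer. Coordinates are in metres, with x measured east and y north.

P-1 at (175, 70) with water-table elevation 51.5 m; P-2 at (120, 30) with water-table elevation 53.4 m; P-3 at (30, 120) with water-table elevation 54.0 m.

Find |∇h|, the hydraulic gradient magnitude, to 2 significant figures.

0.028

With h = a·x + b·y + c and P-1 as origin, the differences give:
  (-55)·a + (-40)·b = +1.9
  (-145)·a + 50·b = +2.5
Eliminate b (×50 and ×(-40), subtract): -8550·a = 195.00 → a = ∂h/∂x = -0.02281
Back-substitute: b = ∂h/∂y = -0.01614.
|∇h| = √(-0.02281² + -0.01614²) = 0.02794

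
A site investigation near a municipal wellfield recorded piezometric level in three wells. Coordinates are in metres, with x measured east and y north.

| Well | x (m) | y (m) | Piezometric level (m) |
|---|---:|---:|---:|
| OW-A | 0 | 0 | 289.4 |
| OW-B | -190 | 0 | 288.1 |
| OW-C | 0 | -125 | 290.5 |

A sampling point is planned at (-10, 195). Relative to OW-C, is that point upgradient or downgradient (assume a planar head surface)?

∂h/∂x = (288.1 − 289.4) / (-190 − 0) = +0.006842
∂h/∂y = (290.5 − 289.4) / (-125 − 0) = -0.008800
Head at (-10, 195) = 289.4 + (+0.006842)·(-10) + (-0.008800)·(195) = 287.62 m.
That is lower than the 290.5 m at OW-C, so the point is downgradient.

downgradient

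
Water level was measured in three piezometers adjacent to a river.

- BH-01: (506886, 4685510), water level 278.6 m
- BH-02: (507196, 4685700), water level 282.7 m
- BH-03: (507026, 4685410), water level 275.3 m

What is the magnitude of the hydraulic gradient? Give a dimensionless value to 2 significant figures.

Taking BH-01 as reference: BH-02−BH-01 = (310, 190, +4.1); BH-03−BH-01 = (140, -100, -3.3).
Determinant of the coordinate differences = 310·(-100) − 140·190 = -57600.
∂h/∂x = [(+4.1)·(-100) − (-3.3)·190] / -57600 = -0.003767
∂h/∂y = [310·(-3.3) − 140·(+4.1)] / -57600 = +0.02773
|∇h| = √(-0.003767² + 0.02773²) = 0.02798

0.028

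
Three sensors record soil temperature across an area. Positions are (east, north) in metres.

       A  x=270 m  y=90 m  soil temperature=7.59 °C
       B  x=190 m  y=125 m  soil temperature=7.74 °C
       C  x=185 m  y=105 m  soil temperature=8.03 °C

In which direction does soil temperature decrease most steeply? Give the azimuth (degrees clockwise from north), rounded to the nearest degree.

030°

With T = a·x + b·y + c and A as origin, the differences give:
  (-80)·a + 35·b = +0.15
  (-85)·a + 15·b = +0.44
Eliminate b (×15 and ×35, subtract): 1775·a = -13.150 → a = ∂T/∂x = -0.007408
Back-substitute: b = ∂T/∂y = -0.01265.
Steepest decrease is along −∇f: components (+0.007408 E, +0.01265 N).
Azimuth = atan2(+0.007408, +0.01265) = 30.4° ≈ 030°.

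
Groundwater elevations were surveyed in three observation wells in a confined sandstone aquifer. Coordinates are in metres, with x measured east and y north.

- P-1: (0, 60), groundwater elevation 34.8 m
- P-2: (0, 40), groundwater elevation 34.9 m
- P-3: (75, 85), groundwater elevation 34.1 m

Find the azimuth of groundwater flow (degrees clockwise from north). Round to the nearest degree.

057°

Differences from P-1: to P-2 (Δx, Δy, Δh) = (0, -20, +0.1); to P-3 = (75, 25, -0.7).
Solve a·Δx + b·Δy = Δh: det = 0·25 − 75·(-20) = 1500.
∂h/∂x = [(+0.1)·25 − (-0.7)·(-20)] / 1500 = -0.007667
∂h/∂y = [0·(-0.7) − 75·(+0.1)] / 1500 = -0.005000
Flow direction (−∇h) has components (+0.007667 E, +0.005000 N).
Azimuth = atan2(E, N) = atan2(+0.007667, +0.005000) = 56.9° ≈ 057°.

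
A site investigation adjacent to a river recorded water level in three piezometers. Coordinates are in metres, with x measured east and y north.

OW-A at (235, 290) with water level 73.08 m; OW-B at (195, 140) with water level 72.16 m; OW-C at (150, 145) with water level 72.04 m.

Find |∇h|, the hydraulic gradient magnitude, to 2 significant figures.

Taking OW-A as reference: OW-B−OW-A = (-40, -150, -0.92); OW-C−OW-A = (-85, -145, -1.04).
Solve a·Δx + b·Δy = Δh: det = (-40)·(-145) − (-85)·(-150) = -6950.
∂h/∂x = [(-0.92)·(-145) − (-1.04)·(-150)] / -6950 = +0.003252
∂h/∂y = [(-40)·(-1.04) − (-85)·(-0.92)] / -6950 = +0.005266
|∇h| = √(0.003252² + 0.005266²) = 0.006189

0.0062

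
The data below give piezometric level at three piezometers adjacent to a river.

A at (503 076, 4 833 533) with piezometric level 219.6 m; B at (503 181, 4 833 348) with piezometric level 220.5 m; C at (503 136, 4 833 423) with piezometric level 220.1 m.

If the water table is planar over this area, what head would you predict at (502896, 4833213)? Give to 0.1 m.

215.9 m

With h = a·x + b·y + c and A as origin, the differences give:
  105·a + (-185)·b = +0.9
  60·a + (-110)·b = +0.5
Eliminate b (×(-110) and ×(-185), subtract): -450·a = -6.50 → a = ∂h/∂x = +0.01444
Back-substitute: b = ∂h/∂y = +0.003333.
h(502896, 4833213) = 219.6 + (+0.01444)·(-180) + (+0.003333)·(-320) = 219.6 -2.600 -1.067 = 215.933 m.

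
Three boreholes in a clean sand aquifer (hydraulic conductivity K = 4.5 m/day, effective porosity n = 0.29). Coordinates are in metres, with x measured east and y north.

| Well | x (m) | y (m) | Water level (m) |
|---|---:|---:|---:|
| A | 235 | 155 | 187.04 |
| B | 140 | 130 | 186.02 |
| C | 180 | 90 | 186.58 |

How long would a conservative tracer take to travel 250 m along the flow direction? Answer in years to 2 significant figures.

3.8 years

Three-point gradient (reference A): Δ to B = (-95, -25, -1.02), Δ to C = (-55, -65, -0.46).
∂h/∂x = +0.01142, ∂h/∂y = -0.002583 (det = 4800).
|∇h| = √(0.01142² + -0.002583²) = 0.01171
Seepage velocity v = K·i/n = 4.5 × 0.01171 / 0.29 = 0.1817 m/day.
t = 250 / 0.1817 = 1376 days = 3.77 years.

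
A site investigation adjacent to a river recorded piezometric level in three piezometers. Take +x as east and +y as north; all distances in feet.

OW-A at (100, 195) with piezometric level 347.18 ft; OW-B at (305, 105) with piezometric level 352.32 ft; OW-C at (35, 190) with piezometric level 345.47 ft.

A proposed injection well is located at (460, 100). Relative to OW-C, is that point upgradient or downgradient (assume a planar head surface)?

Three-point gradient (reference OW-A): Δ to OW-B = (205, -90, +5.14), Δ to OW-C = (-65, -5, -1.71).
∂h/∂x = +0.02612, ∂h/∂y = +0.002393 (det = -6875).
Head at (460, 100) = 347.18 + (+0.02612)·(360) + (+0.002393)·(-95) = 356.36 ft.
That is higher than the 345.47 ft at OW-C, so the point is upgradient.

upgradient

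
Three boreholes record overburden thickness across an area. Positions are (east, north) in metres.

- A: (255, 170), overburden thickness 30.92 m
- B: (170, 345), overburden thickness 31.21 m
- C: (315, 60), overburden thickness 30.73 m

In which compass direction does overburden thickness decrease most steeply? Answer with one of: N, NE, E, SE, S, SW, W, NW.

SE

Three-point gradient (reference A): Δ to B = (-85, 175, +0.29), Δ to C = (60, -110, -0.19).
∂d/∂x = -0.001174, ∂d/∂y = +0.001087 (det = -1150).
Steepest decrease is along −∇f = (+0.001174 E, -0.001087 N) → southeast.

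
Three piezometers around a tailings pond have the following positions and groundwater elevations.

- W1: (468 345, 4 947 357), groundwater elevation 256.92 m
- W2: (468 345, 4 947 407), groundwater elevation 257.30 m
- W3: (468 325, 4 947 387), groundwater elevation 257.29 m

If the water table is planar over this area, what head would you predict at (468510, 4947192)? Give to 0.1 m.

With h = a·x + b·y + c and W1 as origin, the differences give:
  0·a + 50·b = +0.38
  (-20)·a + 30·b = +0.37
Eliminate b (×30 and ×50, subtract): 1000·a = -7.100 → a = ∂h/∂x = -0.007100
Back-substitute: b = ∂h/∂y = +0.007600.
h(468510, 4947192) = 256.92 + (-0.007100)·(165) + (+0.007600)·(-165) = 256.92 -1.172 -1.254 = 254.495 m.

254.5 m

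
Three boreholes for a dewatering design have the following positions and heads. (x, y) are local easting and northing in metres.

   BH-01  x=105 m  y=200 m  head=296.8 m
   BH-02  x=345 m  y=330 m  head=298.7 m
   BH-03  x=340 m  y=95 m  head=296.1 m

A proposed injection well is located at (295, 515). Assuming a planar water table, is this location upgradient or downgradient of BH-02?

upgradient

Taking BH-01 as reference: BH-02−BH-01 = (240, 130, +1.9); BH-03−BH-01 = (235, -105, -0.7).
Determinant of the coordinate differences = 240·(-105) − 235·130 = -55750.
∂h/∂x = [(+1.9)·(-105) − (-0.7)·130] / -55750 = +0.001946
∂h/∂y = [240·(-0.7) − 235·(+1.9)] / -55750 = +0.01102
Head at (295, 515) = 296.8 + (+0.001946)·(190) + (+0.01102)·(315) = 300.64 m.
That is higher than the 298.7 m at BH-02, so the point is upgradient.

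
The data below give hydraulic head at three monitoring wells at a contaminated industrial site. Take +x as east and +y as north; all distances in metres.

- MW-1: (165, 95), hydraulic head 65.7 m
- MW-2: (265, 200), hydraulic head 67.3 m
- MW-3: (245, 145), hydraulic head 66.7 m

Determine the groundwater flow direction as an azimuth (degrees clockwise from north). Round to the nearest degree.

222°

With h = a·x + b·y + c and MW-1 as origin, the differences give:
  100·a + 105·b = +1.6
  80·a + 50·b = +1.0
Eliminate b (×50 and ×105, subtract): -3400·a = -25.00 → a = ∂h/∂x = +0.007353
Back-substitute: b = ∂h/∂y = +0.008235.
Flow direction (−∇h) has components (-0.007353 E, -0.008235 N).
Azimuth = atan2(E, N) = atan2(-0.007353, -0.008235) = 221.8° ≈ 222°.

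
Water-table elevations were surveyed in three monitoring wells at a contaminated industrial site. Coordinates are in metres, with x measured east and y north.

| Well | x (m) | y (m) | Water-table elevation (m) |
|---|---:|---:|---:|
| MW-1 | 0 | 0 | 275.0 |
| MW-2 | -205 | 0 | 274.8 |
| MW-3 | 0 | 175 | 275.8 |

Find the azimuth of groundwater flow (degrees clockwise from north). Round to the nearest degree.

192°

∂h/∂x = (274.8 − 275.0) / (-205 − 0) = +0.0009756
∂h/∂y = (275.8 − 275.0) / (175 − 0) = +0.004571
Flow direction (−∇h) has components (-0.0009756 E, -0.004571 N).
Azimuth = atan2(E, N) = atan2(-0.0009756, -0.004571) = 192.0° ≈ 192°.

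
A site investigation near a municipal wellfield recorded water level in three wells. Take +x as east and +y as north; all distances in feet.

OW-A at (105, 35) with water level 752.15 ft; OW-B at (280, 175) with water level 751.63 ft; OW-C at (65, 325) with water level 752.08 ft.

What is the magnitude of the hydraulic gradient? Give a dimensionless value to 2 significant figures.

With h = a·x + b·y + c and OW-A as origin, the differences give:
  175·a + 140·b = -0.52
  (-40)·a + 290·b = -0.07
Eliminate b (×290 and ×140, subtract): 56350·a = -141.000 → a = ∂h/∂x = -0.002502
Back-substitute: b = ∂h/∂y = -0.0005865.
|∇h| = √(-0.002502² + -0.0005865²) = 0.00257

0.0026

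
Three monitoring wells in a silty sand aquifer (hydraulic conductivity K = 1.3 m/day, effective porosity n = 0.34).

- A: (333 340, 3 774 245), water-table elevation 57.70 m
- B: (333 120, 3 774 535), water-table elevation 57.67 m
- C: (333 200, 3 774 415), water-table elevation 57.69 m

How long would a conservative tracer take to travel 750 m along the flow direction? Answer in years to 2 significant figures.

Taking A as reference: B−A = (-220, 290, -0.03); C−A = (-140, 170, -0.01).
Solve a·Δx + b·Δy = Δh: det = (-220)·170 − (-140)·290 = 3200.
∂h/∂x = [(-0.03)·170 − (-0.01)·290] / 3200 = -0.0006875
∂h/∂y = [(-220)·(-0.01) − (-140)·(-0.03)] / 3200 = -0.0006250
|∇h| = √(-0.0006875² + -0.0006250²) = 0.0009291
Seepage velocity v = K·i/n = 1.3 × 0.0009291 / 0.34 = 0.003552 m/day.
t = 750 / 0.003552 = 2.111e+05 days = 578 years.

580 years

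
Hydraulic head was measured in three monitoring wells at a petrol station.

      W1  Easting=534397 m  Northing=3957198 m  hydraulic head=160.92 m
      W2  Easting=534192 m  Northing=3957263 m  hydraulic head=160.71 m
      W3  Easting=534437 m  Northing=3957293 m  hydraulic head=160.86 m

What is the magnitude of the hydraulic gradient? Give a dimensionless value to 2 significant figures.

0.0012

Taking W1 as reference: W2−W1 = (-205, 65, -0.21); W3−W1 = (40, 95, -0.06).
Solve a·Δx + b·Δy = Δh: det = (-205)·95 − 40·65 = -22075.
∂h/∂x = [(-0.21)·95 − (-0.06)·65] / -22075 = +0.0007271
∂h/∂y = [(-205)·(-0.06) − 40·(-0.21)] / -22075 = -0.0009377
|∇h| = √(0.0007271² + -0.0009377²) = 0.001187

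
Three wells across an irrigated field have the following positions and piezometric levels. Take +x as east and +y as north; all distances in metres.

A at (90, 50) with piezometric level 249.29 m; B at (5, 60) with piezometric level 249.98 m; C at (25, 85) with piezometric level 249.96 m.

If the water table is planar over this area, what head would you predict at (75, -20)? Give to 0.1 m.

249.0 m

Three-point gradient (reference A): Δ to B = (-85, 10, +0.69), Δ to C = (-65, 35, +0.67).
∂h/∂x = -0.007505, ∂h/∂y = +0.005204 (det = -2325).
h(75, -20) = 249.29 + (-0.007505)·(-15) + (+0.005204)·(-70) = 249.29 +0.113 -0.364 = 249.038 m.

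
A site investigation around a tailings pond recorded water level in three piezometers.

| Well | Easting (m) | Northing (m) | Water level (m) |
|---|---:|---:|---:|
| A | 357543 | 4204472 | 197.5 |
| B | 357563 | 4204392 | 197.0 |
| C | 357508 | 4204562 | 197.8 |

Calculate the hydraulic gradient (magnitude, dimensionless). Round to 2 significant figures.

0.024

Differences from A: to B (Δx, Δy, Δh) = (20, -80, -0.5); to C = (-35, 90, +0.3).
Solve a·Δx + b·Δy = Δh: det = 20·90 − (-35)·(-80) = -1000.
∂h/∂x = [(-0.5)·90 − (+0.3)·(-80)] / -1000 = +0.02100
∂h/∂y = [20·(+0.3) − (-35)·(-0.5)] / -1000 = +0.01150
|∇h| = √(0.02100² + 0.01150²) = 0.02394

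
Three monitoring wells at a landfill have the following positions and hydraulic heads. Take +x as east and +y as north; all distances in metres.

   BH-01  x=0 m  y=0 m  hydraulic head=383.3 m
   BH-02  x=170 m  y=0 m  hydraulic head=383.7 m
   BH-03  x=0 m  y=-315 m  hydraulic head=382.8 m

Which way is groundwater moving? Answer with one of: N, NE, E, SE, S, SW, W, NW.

SW

∂h/∂x = (383.7 − 383.3) / (170 − 0) = +0.002353
∂h/∂y = (382.8 − 383.3) / (-315 − 0) = +0.001587
Flow = −∇h = (-0.002353 east, -0.001587 north), which points southwest.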